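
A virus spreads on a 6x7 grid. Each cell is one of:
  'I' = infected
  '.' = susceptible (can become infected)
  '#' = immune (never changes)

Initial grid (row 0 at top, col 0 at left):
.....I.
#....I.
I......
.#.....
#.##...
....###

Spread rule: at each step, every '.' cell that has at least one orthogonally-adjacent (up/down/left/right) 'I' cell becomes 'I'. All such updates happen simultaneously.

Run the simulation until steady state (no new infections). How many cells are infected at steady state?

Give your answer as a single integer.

Step 0 (initial): 3 infected
Step 1: +7 new -> 10 infected
Step 2: +7 new -> 17 infected
Step 3: +8 new -> 25 infected
Step 4: +4 new -> 29 infected
Step 5: +0 new -> 29 infected

Answer: 29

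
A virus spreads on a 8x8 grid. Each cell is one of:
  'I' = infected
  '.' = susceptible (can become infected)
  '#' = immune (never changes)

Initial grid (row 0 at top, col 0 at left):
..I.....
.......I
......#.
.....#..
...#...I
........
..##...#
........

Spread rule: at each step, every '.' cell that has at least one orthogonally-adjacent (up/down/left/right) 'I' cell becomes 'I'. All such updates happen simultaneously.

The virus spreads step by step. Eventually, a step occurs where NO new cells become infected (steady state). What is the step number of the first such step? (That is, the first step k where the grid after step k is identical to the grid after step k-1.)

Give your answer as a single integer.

Answer: 10

Derivation:
Step 0 (initial): 3 infected
Step 1: +9 new -> 12 infected
Step 2: +10 new -> 22 infected
Step 3: +10 new -> 32 infected
Step 4: +9 new -> 41 infected
Step 5: +7 new -> 48 infected
Step 6: +3 new -> 51 infected
Step 7: +3 new -> 54 infected
Step 8: +3 new -> 57 infected
Step 9: +1 new -> 58 infected
Step 10: +0 new -> 58 infected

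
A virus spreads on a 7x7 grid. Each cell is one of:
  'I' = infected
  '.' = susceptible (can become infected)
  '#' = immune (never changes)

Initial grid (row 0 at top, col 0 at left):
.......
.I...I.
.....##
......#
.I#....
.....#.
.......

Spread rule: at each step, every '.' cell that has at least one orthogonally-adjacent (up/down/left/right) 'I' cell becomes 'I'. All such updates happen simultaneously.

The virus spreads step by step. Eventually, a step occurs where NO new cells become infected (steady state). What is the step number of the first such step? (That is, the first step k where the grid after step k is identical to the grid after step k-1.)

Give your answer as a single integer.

Step 0 (initial): 3 infected
Step 1: +10 new -> 13 infected
Step 2: +13 new -> 26 infected
Step 3: +7 new -> 33 infected
Step 4: +5 new -> 38 infected
Step 5: +2 new -> 40 infected
Step 6: +2 new -> 42 infected
Step 7: +2 new -> 44 infected
Step 8: +0 new -> 44 infected

Answer: 8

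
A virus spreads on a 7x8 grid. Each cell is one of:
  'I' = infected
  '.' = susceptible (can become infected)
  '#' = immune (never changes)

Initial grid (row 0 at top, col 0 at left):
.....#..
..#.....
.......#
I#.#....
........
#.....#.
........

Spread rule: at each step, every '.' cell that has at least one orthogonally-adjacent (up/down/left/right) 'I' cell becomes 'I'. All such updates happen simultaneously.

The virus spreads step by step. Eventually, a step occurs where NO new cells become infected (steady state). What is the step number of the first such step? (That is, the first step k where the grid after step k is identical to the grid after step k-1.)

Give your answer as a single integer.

Step 0 (initial): 1 infected
Step 1: +2 new -> 3 infected
Step 2: +3 new -> 6 infected
Step 3: +5 new -> 11 infected
Step 4: +6 new -> 17 infected
Step 5: +7 new -> 24 infected
Step 6: +7 new -> 31 infected
Step 7: +7 new -> 38 infected
Step 8: +4 new -> 42 infected
Step 9: +5 new -> 47 infected
Step 10: +2 new -> 49 infected
Step 11: +0 new -> 49 infected

Answer: 11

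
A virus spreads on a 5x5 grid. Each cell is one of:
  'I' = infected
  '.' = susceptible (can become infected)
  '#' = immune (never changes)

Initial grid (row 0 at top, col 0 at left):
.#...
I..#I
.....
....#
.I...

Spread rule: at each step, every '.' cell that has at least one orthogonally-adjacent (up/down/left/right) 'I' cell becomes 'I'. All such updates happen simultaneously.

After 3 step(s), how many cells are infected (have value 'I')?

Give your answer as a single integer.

Step 0 (initial): 3 infected
Step 1: +8 new -> 11 infected
Step 2: +7 new -> 18 infected
Step 3: +4 new -> 22 infected

Answer: 22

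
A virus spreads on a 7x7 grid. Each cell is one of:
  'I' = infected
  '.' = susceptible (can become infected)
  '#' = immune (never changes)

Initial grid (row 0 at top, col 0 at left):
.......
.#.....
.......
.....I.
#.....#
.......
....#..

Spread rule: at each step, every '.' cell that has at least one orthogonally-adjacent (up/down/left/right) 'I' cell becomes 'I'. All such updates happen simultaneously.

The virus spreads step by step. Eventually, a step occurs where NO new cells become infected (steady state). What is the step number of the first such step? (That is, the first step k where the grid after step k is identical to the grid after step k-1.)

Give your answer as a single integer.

Answer: 9

Derivation:
Step 0 (initial): 1 infected
Step 1: +4 new -> 5 infected
Step 2: +6 new -> 11 infected
Step 3: +9 new -> 20 infected
Step 4: +8 new -> 28 infected
Step 5: +7 new -> 35 infected
Step 6: +4 new -> 39 infected
Step 7: +4 new -> 43 infected
Step 8: +2 new -> 45 infected
Step 9: +0 new -> 45 infected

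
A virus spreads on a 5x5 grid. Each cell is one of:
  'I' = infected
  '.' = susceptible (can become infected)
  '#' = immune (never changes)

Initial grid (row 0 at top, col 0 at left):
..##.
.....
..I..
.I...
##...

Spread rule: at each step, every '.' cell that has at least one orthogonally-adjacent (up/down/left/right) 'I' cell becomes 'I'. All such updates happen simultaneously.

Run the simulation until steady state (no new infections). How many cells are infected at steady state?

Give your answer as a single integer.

Step 0 (initial): 2 infected
Step 1: +5 new -> 7 infected
Step 2: +6 new -> 13 infected
Step 3: +5 new -> 18 infected
Step 4: +3 new -> 21 infected
Step 5: +0 new -> 21 infected

Answer: 21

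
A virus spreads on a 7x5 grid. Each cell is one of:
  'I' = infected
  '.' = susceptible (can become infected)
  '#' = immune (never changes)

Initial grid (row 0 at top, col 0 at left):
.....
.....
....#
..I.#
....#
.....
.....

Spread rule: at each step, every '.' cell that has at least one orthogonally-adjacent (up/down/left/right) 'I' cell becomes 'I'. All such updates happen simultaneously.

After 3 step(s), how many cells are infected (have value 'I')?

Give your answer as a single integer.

Answer: 20

Derivation:
Step 0 (initial): 1 infected
Step 1: +4 new -> 5 infected
Step 2: +7 new -> 12 infected
Step 3: +8 new -> 20 infected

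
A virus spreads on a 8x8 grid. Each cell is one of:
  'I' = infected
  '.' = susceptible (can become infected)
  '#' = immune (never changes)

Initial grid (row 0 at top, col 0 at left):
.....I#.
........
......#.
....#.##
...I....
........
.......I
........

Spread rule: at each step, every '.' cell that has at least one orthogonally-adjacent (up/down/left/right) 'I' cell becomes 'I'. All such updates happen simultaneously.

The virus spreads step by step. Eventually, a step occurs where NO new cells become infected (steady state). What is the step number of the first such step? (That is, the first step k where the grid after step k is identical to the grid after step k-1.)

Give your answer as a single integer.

Step 0 (initial): 3 infected
Step 1: +9 new -> 12 infected
Step 2: +15 new -> 27 infected
Step 3: +15 new -> 42 infected
Step 4: +10 new -> 52 infected
Step 5: +5 new -> 57 infected
Step 6: +2 new -> 59 infected
Step 7: +0 new -> 59 infected

Answer: 7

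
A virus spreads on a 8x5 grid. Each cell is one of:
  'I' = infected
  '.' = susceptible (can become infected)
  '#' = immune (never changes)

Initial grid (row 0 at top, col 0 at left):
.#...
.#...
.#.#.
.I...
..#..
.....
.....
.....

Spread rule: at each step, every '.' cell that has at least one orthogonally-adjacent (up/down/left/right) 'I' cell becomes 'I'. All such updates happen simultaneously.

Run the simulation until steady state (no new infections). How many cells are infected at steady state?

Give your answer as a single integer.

Step 0 (initial): 1 infected
Step 1: +3 new -> 4 infected
Step 2: +5 new -> 9 infected
Step 3: +7 new -> 16 infected
Step 4: +9 new -> 25 infected
Step 5: +6 new -> 31 infected
Step 6: +3 new -> 34 infected
Step 7: +1 new -> 35 infected
Step 8: +0 new -> 35 infected

Answer: 35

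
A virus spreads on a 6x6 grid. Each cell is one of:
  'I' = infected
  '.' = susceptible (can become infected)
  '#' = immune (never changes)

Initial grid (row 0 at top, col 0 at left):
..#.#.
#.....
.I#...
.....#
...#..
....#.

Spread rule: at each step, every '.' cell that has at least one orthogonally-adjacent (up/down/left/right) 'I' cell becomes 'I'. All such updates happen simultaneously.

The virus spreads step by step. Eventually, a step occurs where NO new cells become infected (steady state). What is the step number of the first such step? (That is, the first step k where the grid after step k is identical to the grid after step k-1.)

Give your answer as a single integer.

Step 0 (initial): 1 infected
Step 1: +3 new -> 4 infected
Step 2: +5 new -> 9 infected
Step 3: +6 new -> 15 infected
Step 4: +6 new -> 21 infected
Step 5: +4 new -> 25 infected
Step 6: +3 new -> 28 infected
Step 7: +1 new -> 29 infected
Step 8: +0 new -> 29 infected

Answer: 8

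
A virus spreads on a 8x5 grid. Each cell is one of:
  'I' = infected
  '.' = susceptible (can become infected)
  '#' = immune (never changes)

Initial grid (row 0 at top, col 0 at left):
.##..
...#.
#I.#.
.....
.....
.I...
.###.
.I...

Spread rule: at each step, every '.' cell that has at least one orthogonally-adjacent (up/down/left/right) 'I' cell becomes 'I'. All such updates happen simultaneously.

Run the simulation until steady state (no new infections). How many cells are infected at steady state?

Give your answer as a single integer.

Answer: 32

Derivation:
Step 0 (initial): 3 infected
Step 1: +8 new -> 11 infected
Step 2: +9 new -> 20 infected
Step 3: +5 new -> 25 infected
Step 4: +3 new -> 28 infected
Step 5: +1 new -> 29 infected
Step 6: +1 new -> 30 infected
Step 7: +1 new -> 31 infected
Step 8: +1 new -> 32 infected
Step 9: +0 new -> 32 infected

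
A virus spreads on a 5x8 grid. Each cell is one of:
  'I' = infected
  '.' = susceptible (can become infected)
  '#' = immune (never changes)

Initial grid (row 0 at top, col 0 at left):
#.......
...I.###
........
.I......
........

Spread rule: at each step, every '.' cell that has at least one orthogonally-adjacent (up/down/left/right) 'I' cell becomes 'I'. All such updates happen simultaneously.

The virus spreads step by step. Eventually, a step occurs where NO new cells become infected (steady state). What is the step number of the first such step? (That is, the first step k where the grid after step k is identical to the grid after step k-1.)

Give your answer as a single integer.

Answer: 8

Derivation:
Step 0 (initial): 2 infected
Step 1: +8 new -> 10 infected
Step 2: +9 new -> 19 infected
Step 3: +6 new -> 25 infected
Step 4: +4 new -> 29 infected
Step 5: +4 new -> 33 infected
Step 6: +2 new -> 35 infected
Step 7: +1 new -> 36 infected
Step 8: +0 new -> 36 infected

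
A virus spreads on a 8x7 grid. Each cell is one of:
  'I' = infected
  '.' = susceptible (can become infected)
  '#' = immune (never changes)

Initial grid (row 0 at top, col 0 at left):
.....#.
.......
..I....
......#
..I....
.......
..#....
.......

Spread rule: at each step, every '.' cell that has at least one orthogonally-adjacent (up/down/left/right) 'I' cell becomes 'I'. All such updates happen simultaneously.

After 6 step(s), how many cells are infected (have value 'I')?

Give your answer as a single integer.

Step 0 (initial): 2 infected
Step 1: +7 new -> 9 infected
Step 2: +11 new -> 20 infected
Step 3: +12 new -> 32 infected
Step 4: +11 new -> 43 infected
Step 5: +6 new -> 49 infected
Step 6: +3 new -> 52 infected

Answer: 52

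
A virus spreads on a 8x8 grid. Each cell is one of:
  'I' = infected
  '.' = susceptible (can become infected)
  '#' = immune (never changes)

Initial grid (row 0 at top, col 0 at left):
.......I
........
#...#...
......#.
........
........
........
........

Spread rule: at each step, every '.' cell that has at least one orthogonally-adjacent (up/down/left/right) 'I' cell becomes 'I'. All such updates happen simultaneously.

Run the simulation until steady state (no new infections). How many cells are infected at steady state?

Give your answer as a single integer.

Answer: 61

Derivation:
Step 0 (initial): 1 infected
Step 1: +2 new -> 3 infected
Step 2: +3 new -> 6 infected
Step 3: +4 new -> 10 infected
Step 4: +4 new -> 14 infected
Step 5: +5 new -> 19 infected
Step 6: +7 new -> 26 infected
Step 7: +8 new -> 34 infected
Step 8: +7 new -> 41 infected
Step 9: +5 new -> 46 infected
Step 10: +5 new -> 51 infected
Step 11: +4 new -> 55 infected
Step 12: +3 new -> 58 infected
Step 13: +2 new -> 60 infected
Step 14: +1 new -> 61 infected
Step 15: +0 new -> 61 infected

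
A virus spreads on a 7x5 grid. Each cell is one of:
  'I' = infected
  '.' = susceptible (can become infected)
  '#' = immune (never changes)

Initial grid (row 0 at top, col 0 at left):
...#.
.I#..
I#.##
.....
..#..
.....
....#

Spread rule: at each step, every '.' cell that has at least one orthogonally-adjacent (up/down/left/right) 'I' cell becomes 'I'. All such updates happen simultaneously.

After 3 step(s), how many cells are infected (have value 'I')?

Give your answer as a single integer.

Step 0 (initial): 2 infected
Step 1: +3 new -> 5 infected
Step 2: +4 new -> 9 infected
Step 3: +3 new -> 12 infected

Answer: 12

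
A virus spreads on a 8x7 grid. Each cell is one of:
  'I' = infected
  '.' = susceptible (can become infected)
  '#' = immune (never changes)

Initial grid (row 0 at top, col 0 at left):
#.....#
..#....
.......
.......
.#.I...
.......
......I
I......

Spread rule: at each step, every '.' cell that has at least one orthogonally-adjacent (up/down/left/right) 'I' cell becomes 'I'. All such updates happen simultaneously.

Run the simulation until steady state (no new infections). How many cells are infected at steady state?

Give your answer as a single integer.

Answer: 52

Derivation:
Step 0 (initial): 3 infected
Step 1: +9 new -> 12 infected
Step 2: +14 new -> 26 infected
Step 3: +11 new -> 37 infected
Step 4: +6 new -> 43 infected
Step 5: +6 new -> 49 infected
Step 6: +3 new -> 52 infected
Step 7: +0 new -> 52 infected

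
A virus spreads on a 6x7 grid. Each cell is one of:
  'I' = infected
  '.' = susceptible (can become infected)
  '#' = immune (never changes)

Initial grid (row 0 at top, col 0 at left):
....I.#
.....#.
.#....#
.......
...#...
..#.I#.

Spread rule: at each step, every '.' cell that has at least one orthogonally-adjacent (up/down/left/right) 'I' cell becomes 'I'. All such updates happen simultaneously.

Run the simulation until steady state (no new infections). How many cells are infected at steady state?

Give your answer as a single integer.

Step 0 (initial): 2 infected
Step 1: +5 new -> 7 infected
Step 2: +5 new -> 12 infected
Step 3: +7 new -> 19 infected
Step 4: +6 new -> 25 infected
Step 5: +3 new -> 28 infected
Step 6: +3 new -> 31 infected
Step 7: +2 new -> 33 infected
Step 8: +1 new -> 34 infected
Step 9: +0 new -> 34 infected

Answer: 34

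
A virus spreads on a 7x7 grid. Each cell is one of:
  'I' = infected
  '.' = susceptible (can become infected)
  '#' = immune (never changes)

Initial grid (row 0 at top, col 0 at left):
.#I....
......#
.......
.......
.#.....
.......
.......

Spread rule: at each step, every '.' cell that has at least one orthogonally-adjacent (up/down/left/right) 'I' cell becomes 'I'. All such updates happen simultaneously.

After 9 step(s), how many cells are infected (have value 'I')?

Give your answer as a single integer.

Answer: 45

Derivation:
Step 0 (initial): 1 infected
Step 1: +2 new -> 3 infected
Step 2: +4 new -> 7 infected
Step 3: +6 new -> 13 infected
Step 4: +8 new -> 21 infected
Step 5: +5 new -> 26 infected
Step 6: +7 new -> 33 infected
Step 7: +6 new -> 39 infected
Step 8: +4 new -> 43 infected
Step 9: +2 new -> 45 infected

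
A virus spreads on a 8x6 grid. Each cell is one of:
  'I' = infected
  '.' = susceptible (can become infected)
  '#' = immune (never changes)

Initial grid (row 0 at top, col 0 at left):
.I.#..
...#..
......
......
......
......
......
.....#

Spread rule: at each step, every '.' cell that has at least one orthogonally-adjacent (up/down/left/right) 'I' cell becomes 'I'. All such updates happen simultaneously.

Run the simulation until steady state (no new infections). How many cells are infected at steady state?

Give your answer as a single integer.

Answer: 45

Derivation:
Step 0 (initial): 1 infected
Step 1: +3 new -> 4 infected
Step 2: +3 new -> 7 infected
Step 3: +3 new -> 10 infected
Step 4: +4 new -> 14 infected
Step 5: +5 new -> 19 infected
Step 6: +7 new -> 26 infected
Step 7: +8 new -> 34 infected
Step 8: +6 new -> 40 infected
Step 9: +3 new -> 43 infected
Step 10: +2 new -> 45 infected
Step 11: +0 new -> 45 infected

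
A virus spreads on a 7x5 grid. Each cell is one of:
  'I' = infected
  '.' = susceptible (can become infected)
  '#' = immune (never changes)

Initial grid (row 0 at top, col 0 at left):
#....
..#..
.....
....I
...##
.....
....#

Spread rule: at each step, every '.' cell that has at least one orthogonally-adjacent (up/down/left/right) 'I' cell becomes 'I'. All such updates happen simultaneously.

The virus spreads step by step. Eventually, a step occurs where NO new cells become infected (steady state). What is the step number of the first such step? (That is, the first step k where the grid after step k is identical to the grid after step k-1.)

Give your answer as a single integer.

Answer: 8

Derivation:
Step 0 (initial): 1 infected
Step 1: +2 new -> 3 infected
Step 2: +3 new -> 6 infected
Step 3: +5 new -> 11 infected
Step 4: +5 new -> 16 infected
Step 5: +7 new -> 23 infected
Step 6: +6 new -> 29 infected
Step 7: +1 new -> 30 infected
Step 8: +0 new -> 30 infected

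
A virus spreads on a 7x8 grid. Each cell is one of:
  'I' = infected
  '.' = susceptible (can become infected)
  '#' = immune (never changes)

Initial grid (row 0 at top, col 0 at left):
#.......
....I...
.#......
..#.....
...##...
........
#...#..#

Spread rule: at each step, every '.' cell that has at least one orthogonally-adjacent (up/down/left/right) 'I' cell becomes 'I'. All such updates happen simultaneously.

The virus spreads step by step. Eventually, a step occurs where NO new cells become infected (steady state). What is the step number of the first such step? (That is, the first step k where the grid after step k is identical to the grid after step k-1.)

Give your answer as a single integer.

Step 0 (initial): 1 infected
Step 1: +4 new -> 5 infected
Step 2: +7 new -> 12 infected
Step 3: +8 new -> 20 infected
Step 4: +6 new -> 26 infected
Step 5: +4 new -> 30 infected
Step 6: +5 new -> 35 infected
Step 7: +5 new -> 40 infected
Step 8: +4 new -> 44 infected
Step 9: +3 new -> 47 infected
Step 10: +1 new -> 48 infected
Step 11: +0 new -> 48 infected

Answer: 11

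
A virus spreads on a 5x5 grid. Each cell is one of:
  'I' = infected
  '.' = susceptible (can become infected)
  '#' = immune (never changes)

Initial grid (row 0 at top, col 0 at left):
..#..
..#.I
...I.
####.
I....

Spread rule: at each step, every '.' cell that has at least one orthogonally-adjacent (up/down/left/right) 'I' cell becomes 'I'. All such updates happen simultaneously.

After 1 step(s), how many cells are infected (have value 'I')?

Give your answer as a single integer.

Step 0 (initial): 3 infected
Step 1: +5 new -> 8 infected

Answer: 8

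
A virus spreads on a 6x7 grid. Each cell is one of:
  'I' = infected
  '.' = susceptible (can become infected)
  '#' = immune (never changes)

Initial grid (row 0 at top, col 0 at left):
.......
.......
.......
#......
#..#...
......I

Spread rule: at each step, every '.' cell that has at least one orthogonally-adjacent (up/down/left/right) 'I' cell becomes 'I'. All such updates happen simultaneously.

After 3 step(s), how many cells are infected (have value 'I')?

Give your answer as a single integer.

Answer: 10

Derivation:
Step 0 (initial): 1 infected
Step 1: +2 new -> 3 infected
Step 2: +3 new -> 6 infected
Step 3: +4 new -> 10 infected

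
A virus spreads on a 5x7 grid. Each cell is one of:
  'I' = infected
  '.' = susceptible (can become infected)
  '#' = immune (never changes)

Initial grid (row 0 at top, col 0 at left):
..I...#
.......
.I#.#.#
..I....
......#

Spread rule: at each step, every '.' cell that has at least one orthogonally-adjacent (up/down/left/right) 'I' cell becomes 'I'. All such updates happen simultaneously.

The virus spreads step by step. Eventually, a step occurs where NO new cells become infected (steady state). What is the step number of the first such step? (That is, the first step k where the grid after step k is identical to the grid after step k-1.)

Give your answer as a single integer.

Answer: 6

Derivation:
Step 0 (initial): 3 infected
Step 1: +8 new -> 11 infected
Step 2: +9 new -> 20 infected
Step 3: +5 new -> 25 infected
Step 4: +4 new -> 29 infected
Step 5: +1 new -> 30 infected
Step 6: +0 new -> 30 infected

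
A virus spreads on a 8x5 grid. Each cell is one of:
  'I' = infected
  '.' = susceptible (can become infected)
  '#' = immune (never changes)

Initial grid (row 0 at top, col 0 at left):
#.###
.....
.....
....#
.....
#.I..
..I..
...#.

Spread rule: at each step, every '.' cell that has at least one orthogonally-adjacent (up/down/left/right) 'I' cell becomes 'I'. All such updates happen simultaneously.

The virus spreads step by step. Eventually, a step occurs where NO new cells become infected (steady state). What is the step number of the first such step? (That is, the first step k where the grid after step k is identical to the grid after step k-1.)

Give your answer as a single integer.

Step 0 (initial): 2 infected
Step 1: +6 new -> 8 infected
Step 2: +7 new -> 15 infected
Step 3: +7 new -> 22 infected
Step 4: +4 new -> 26 infected
Step 5: +4 new -> 30 infected
Step 6: +3 new -> 33 infected
Step 7: +0 new -> 33 infected

Answer: 7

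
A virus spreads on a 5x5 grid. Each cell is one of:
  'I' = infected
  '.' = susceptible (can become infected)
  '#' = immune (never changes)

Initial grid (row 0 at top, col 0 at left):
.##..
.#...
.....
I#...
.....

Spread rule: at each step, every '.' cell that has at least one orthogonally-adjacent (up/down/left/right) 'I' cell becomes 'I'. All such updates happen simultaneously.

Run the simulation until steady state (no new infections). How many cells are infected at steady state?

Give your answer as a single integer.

Answer: 21

Derivation:
Step 0 (initial): 1 infected
Step 1: +2 new -> 3 infected
Step 2: +3 new -> 6 infected
Step 3: +3 new -> 9 infected
Step 4: +4 new -> 13 infected
Step 5: +4 new -> 17 infected
Step 6: +3 new -> 20 infected
Step 7: +1 new -> 21 infected
Step 8: +0 new -> 21 infected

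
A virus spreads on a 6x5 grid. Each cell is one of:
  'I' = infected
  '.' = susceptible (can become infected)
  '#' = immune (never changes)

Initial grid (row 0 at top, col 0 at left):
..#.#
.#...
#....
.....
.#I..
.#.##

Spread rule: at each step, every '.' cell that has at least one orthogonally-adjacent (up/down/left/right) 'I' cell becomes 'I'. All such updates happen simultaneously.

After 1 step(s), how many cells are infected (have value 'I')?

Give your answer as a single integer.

Step 0 (initial): 1 infected
Step 1: +3 new -> 4 infected

Answer: 4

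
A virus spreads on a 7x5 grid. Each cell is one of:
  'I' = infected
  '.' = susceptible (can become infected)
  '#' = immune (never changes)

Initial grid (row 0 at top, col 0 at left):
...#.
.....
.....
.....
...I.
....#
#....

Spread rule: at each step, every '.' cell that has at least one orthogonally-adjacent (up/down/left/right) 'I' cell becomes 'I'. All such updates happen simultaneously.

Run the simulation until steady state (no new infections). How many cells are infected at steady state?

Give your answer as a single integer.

Step 0 (initial): 1 infected
Step 1: +4 new -> 5 infected
Step 2: +6 new -> 11 infected
Step 3: +8 new -> 19 infected
Step 4: +6 new -> 25 infected
Step 5: +4 new -> 29 infected
Step 6: +2 new -> 31 infected
Step 7: +1 new -> 32 infected
Step 8: +0 new -> 32 infected

Answer: 32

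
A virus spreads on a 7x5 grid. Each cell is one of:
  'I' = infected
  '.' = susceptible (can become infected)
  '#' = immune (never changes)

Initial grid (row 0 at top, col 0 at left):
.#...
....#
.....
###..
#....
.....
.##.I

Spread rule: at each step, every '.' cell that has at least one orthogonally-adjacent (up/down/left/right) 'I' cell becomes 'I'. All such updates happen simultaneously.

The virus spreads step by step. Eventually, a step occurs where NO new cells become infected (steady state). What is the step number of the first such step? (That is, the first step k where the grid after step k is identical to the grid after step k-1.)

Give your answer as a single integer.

Step 0 (initial): 1 infected
Step 1: +2 new -> 3 infected
Step 2: +2 new -> 5 infected
Step 3: +3 new -> 8 infected
Step 4: +4 new -> 12 infected
Step 5: +3 new -> 15 infected
Step 6: +3 new -> 18 infected
Step 7: +3 new -> 21 infected
Step 8: +4 new -> 25 infected
Step 9: +1 new -> 26 infected
Step 10: +1 new -> 27 infected
Step 11: +0 new -> 27 infected

Answer: 11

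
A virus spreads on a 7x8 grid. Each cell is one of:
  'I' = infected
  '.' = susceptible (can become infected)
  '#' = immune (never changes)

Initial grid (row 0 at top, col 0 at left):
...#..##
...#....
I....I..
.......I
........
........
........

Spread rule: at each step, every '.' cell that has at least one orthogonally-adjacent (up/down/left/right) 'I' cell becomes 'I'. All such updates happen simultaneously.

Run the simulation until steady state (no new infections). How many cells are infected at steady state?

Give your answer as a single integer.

Step 0 (initial): 3 infected
Step 1: +10 new -> 13 infected
Step 2: +14 new -> 27 infected
Step 3: +11 new -> 38 infected
Step 4: +8 new -> 46 infected
Step 5: +4 new -> 50 infected
Step 6: +2 new -> 52 infected
Step 7: +0 new -> 52 infected

Answer: 52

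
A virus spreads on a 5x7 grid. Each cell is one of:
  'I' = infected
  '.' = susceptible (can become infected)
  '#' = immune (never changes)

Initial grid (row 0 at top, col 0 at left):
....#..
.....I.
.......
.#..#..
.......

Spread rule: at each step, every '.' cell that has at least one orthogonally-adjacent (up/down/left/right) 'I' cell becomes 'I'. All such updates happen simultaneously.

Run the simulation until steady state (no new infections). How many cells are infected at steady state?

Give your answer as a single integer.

Answer: 32

Derivation:
Step 0 (initial): 1 infected
Step 1: +4 new -> 5 infected
Step 2: +5 new -> 10 infected
Step 3: +5 new -> 15 infected
Step 4: +6 new -> 21 infected
Step 5: +5 new -> 26 infected
Step 6: +3 new -> 29 infected
Step 7: +2 new -> 31 infected
Step 8: +1 new -> 32 infected
Step 9: +0 new -> 32 infected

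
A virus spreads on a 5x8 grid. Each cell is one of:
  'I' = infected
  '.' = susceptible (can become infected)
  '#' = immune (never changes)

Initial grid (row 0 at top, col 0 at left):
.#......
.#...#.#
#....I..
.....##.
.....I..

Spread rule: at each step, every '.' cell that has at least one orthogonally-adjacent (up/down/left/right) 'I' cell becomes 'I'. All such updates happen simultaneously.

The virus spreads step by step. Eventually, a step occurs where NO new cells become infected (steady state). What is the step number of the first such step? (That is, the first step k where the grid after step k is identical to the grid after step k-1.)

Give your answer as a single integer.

Step 0 (initial): 2 infected
Step 1: +4 new -> 6 infected
Step 2: +7 new -> 13 infected
Step 3: +7 new -> 20 infected
Step 4: +7 new -> 27 infected
Step 5: +3 new -> 30 infected
Step 6: +1 new -> 31 infected
Step 7: +0 new -> 31 infected

Answer: 7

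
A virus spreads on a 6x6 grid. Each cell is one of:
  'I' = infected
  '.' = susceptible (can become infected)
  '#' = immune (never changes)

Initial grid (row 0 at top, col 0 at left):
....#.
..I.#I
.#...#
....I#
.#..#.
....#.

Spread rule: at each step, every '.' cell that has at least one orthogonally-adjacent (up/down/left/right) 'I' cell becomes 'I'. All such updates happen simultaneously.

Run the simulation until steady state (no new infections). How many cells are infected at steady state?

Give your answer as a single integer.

Answer: 26

Derivation:
Step 0 (initial): 3 infected
Step 1: +7 new -> 10 infected
Step 2: +6 new -> 16 infected
Step 3: +5 new -> 21 infected
Step 4: +2 new -> 23 infected
Step 5: +2 new -> 25 infected
Step 6: +1 new -> 26 infected
Step 7: +0 new -> 26 infected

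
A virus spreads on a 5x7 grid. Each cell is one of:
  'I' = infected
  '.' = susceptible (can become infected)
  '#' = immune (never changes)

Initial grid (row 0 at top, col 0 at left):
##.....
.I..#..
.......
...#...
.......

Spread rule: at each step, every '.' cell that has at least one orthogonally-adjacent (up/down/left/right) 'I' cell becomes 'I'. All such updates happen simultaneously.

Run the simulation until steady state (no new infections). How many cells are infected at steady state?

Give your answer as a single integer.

Step 0 (initial): 1 infected
Step 1: +3 new -> 4 infected
Step 2: +5 new -> 9 infected
Step 3: +5 new -> 14 infected
Step 4: +4 new -> 18 infected
Step 5: +4 new -> 22 infected
Step 6: +5 new -> 27 infected
Step 7: +3 new -> 30 infected
Step 8: +1 new -> 31 infected
Step 9: +0 new -> 31 infected

Answer: 31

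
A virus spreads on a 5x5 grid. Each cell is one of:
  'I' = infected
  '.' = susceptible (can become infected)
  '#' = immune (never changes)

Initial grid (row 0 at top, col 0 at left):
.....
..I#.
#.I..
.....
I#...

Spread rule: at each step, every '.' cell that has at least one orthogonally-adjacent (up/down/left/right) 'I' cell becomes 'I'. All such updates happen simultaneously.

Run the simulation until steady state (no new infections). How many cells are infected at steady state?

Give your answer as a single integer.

Step 0 (initial): 3 infected
Step 1: +6 new -> 9 infected
Step 2: +7 new -> 16 infected
Step 3: +5 new -> 21 infected
Step 4: +1 new -> 22 infected
Step 5: +0 new -> 22 infected

Answer: 22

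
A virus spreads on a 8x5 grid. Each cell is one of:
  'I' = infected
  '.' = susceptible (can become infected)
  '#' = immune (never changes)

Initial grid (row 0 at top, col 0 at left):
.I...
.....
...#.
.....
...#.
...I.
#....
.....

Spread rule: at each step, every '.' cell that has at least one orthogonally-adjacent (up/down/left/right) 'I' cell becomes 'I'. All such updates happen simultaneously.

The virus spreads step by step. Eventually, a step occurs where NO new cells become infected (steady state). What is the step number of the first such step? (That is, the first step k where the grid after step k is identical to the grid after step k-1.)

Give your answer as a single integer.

Step 0 (initial): 2 infected
Step 1: +6 new -> 8 infected
Step 2: +10 new -> 18 infected
Step 3: +12 new -> 30 infected
Step 4: +6 new -> 36 infected
Step 5: +1 new -> 37 infected
Step 6: +0 new -> 37 infected

Answer: 6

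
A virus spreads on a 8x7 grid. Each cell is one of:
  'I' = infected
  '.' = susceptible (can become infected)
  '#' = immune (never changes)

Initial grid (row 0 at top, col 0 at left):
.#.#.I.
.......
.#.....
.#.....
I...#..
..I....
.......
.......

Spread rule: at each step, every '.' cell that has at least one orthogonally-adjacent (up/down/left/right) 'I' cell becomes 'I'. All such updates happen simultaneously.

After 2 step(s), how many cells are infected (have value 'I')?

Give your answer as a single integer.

Step 0 (initial): 3 infected
Step 1: +10 new -> 13 infected
Step 2: +11 new -> 24 infected

Answer: 24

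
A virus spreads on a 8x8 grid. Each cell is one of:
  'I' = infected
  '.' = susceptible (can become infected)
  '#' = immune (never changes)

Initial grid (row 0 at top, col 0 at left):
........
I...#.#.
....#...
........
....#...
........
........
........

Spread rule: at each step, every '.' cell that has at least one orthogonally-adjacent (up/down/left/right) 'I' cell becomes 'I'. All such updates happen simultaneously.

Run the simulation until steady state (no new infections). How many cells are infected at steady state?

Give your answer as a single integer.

Answer: 60

Derivation:
Step 0 (initial): 1 infected
Step 1: +3 new -> 4 infected
Step 2: +4 new -> 8 infected
Step 3: +5 new -> 13 infected
Step 4: +5 new -> 18 infected
Step 5: +5 new -> 23 infected
Step 6: +6 new -> 29 infected
Step 7: +6 new -> 35 infected
Step 8: +7 new -> 42 infected
Step 9: +7 new -> 49 infected
Step 10: +5 new -> 54 infected
Step 11: +3 new -> 57 infected
Step 12: +2 new -> 59 infected
Step 13: +1 new -> 60 infected
Step 14: +0 new -> 60 infected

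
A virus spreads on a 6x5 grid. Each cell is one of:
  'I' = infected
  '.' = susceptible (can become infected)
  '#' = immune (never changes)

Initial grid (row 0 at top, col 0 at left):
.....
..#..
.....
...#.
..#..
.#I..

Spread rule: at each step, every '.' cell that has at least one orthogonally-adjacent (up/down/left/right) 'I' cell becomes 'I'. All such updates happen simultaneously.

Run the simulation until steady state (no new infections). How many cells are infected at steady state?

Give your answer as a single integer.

Answer: 26

Derivation:
Step 0 (initial): 1 infected
Step 1: +1 new -> 2 infected
Step 2: +2 new -> 4 infected
Step 3: +1 new -> 5 infected
Step 4: +1 new -> 6 infected
Step 5: +1 new -> 7 infected
Step 6: +2 new -> 9 infected
Step 7: +3 new -> 12 infected
Step 8: +3 new -> 15 infected
Step 9: +4 new -> 19 infected
Step 10: +4 new -> 23 infected
Step 11: +2 new -> 25 infected
Step 12: +1 new -> 26 infected
Step 13: +0 new -> 26 infected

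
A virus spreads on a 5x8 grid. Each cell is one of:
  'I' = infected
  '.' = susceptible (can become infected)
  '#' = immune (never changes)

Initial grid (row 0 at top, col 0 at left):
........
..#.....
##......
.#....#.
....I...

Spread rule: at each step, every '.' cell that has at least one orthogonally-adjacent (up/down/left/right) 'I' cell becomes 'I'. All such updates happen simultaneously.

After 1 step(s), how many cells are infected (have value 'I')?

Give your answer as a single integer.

Answer: 4

Derivation:
Step 0 (initial): 1 infected
Step 1: +3 new -> 4 infected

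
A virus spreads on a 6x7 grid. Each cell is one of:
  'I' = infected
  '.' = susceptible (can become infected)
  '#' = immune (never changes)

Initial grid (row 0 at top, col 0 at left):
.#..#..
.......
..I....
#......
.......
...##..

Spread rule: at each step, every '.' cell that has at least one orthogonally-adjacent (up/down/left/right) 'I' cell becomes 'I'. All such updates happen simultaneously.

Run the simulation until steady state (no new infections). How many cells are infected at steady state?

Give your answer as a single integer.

Step 0 (initial): 1 infected
Step 1: +4 new -> 5 infected
Step 2: +8 new -> 13 infected
Step 3: +8 new -> 21 infected
Step 4: +7 new -> 28 infected
Step 5: +5 new -> 33 infected
Step 6: +3 new -> 36 infected
Step 7: +1 new -> 37 infected
Step 8: +0 new -> 37 infected

Answer: 37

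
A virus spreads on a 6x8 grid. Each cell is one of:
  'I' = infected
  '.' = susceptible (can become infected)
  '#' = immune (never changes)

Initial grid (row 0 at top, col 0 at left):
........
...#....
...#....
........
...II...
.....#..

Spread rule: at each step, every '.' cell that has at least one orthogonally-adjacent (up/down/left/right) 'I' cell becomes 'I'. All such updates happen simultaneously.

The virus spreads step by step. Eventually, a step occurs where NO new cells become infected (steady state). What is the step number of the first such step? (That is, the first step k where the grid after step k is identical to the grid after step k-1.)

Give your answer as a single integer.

Answer: 8

Derivation:
Step 0 (initial): 2 infected
Step 1: +6 new -> 8 infected
Step 2: +6 new -> 14 infected
Step 3: +9 new -> 23 infected
Step 4: +9 new -> 32 infected
Step 5: +7 new -> 39 infected
Step 6: +4 new -> 43 infected
Step 7: +2 new -> 45 infected
Step 8: +0 new -> 45 infected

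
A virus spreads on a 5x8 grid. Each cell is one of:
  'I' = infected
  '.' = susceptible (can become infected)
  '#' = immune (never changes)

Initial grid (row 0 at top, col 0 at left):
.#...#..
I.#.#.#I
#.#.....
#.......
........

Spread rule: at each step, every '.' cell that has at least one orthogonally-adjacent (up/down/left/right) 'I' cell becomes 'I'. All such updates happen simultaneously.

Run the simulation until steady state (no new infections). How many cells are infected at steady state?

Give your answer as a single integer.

Step 0 (initial): 2 infected
Step 1: +4 new -> 6 infected
Step 2: +4 new -> 10 infected
Step 3: +4 new -> 14 infected
Step 4: +6 new -> 20 infected
Step 5: +6 new -> 26 infected
Step 6: +3 new -> 29 infected
Step 7: +1 new -> 30 infected
Step 8: +2 new -> 32 infected
Step 9: +0 new -> 32 infected

Answer: 32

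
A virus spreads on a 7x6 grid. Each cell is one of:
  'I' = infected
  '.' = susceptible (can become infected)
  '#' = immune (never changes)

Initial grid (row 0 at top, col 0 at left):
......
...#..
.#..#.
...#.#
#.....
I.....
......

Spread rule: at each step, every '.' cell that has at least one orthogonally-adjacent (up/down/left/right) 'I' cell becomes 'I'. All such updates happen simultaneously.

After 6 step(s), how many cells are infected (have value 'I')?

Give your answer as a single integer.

Answer: 26

Derivation:
Step 0 (initial): 1 infected
Step 1: +2 new -> 3 infected
Step 2: +3 new -> 6 infected
Step 3: +4 new -> 10 infected
Step 4: +5 new -> 15 infected
Step 5: +5 new -> 20 infected
Step 6: +6 new -> 26 infected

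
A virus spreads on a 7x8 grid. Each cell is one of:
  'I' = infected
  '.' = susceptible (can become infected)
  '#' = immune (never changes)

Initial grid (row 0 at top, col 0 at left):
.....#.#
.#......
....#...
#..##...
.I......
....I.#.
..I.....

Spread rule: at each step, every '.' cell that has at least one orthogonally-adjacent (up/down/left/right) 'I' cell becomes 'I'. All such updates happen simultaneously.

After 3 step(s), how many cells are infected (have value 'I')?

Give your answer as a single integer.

Step 0 (initial): 3 infected
Step 1: +11 new -> 14 infected
Step 2: +7 new -> 21 infected
Step 3: +5 new -> 26 infected

Answer: 26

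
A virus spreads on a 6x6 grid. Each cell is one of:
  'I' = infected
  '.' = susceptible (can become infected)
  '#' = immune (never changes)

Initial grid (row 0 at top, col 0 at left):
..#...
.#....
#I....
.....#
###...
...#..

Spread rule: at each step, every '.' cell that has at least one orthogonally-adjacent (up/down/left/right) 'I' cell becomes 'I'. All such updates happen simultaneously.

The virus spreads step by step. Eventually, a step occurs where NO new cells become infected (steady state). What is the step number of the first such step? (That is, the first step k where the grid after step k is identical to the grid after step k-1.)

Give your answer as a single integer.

Answer: 8

Derivation:
Step 0 (initial): 1 infected
Step 1: +2 new -> 3 infected
Step 2: +4 new -> 7 infected
Step 3: +3 new -> 10 infected
Step 4: +5 new -> 15 infected
Step 5: +3 new -> 18 infected
Step 6: +3 new -> 21 infected
Step 7: +1 new -> 22 infected
Step 8: +0 new -> 22 infected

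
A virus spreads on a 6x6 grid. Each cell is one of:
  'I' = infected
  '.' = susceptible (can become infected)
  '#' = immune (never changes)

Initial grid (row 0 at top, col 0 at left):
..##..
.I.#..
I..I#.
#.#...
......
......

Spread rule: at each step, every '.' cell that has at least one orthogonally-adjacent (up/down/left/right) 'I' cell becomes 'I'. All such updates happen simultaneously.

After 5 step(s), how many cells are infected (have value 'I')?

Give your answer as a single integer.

Step 0 (initial): 3 infected
Step 1: +6 new -> 9 infected
Step 2: +4 new -> 13 infected
Step 3: +5 new -> 18 infected
Step 4: +6 new -> 24 infected
Step 5: +3 new -> 27 infected

Answer: 27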